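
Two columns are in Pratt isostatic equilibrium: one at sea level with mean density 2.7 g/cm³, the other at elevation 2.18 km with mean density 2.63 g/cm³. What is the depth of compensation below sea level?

81.9 km

ρ_ref D = ρ (D + h) → D (ρ_ref − ρ) = ρ h.
D = ρ h/(ρ_ref − ρ) = 2.63 × 2.18 km/(2.7 − 2.63) = 81.9 km.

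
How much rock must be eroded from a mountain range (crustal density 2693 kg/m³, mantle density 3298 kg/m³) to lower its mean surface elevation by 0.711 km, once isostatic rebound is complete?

3.88 km

Net drop Δ = e − u = e − e ρ_c/ρ_m = e (ρ_m − ρ_c)/ρ_m.
e = Δ ρ_m/(ρ_m − ρ_c) = 0.711 km × 3298/605 = 3.88 km.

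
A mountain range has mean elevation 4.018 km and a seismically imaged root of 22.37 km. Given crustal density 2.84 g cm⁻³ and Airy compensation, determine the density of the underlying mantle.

Airy balance: ρ_c h = (ρ_m − ρ_c) r → ρ_m = ρ_c (1 + h/r).
ρ_m = 2.84 × (1 + 4.018 km/22.37 km) = 3.35 g cm⁻³.

3.35 g cm⁻³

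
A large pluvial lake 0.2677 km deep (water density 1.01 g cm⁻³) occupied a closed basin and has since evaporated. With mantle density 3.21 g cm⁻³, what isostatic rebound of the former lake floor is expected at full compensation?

0.0842 km

u = d ρ_w/ρ_m = 0.2677 km × 1.01/3.21 = 0.0842 km.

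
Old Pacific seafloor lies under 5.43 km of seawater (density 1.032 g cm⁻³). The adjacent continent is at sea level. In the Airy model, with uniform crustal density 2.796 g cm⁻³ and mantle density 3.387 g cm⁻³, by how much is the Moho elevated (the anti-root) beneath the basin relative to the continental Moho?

16.2 km

In Airy isostatic equilibrium: replacing crust with seawater at the top is compensated by replacing crust with mantle at the base: d (ρ_c − ρ_w) = a (ρ_m − ρ_c).
a = d (ρ_c − ρ_w)/(ρ_m − ρ_c) = 5.43 km × 1.764/0.591 = 16.2 km.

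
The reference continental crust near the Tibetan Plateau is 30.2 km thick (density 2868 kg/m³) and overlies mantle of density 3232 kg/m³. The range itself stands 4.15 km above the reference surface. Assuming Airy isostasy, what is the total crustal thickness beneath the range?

Root depth r = h ρ_c / (ρ_m − ρ_c) = 4.15 km × 2868 / 364 = 32.7 km.
Total thickness = T + h + r = 30.2 km + 4.15 km + 32.7 km = 67 km.

67 km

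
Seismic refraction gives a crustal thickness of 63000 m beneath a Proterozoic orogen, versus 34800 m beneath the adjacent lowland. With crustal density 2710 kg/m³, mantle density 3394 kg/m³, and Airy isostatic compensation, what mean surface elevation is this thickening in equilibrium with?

Excess crust Δ = 63000 m − 34800 m = 28200 m, split between elevation h and root r with h + r = Δ.
Airy balance ρ_c h = (ρ_m − ρ_c) r gives r = h ρ_c/(ρ_m − ρ_c), so h (1 + ρ_c/(ρ_m − ρ_c)) = Δ, i.e. h = Δ (ρ_m − ρ_c)/ρ_m.
h = 28200 m × 684/3394 = 5680 m.

5680 m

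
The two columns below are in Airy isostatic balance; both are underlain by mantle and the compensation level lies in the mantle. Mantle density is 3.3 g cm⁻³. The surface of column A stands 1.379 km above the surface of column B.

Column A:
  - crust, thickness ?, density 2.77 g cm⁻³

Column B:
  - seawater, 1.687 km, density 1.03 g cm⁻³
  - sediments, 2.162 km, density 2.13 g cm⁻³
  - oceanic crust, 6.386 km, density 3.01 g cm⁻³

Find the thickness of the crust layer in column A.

24.1 km

Take the compensation level at the base of the deeper column (depth z_c below the surface of column A) and equate Σ ρ_i t_i down to z_c; mantle fills any gap and the z_c terms cancel.
Column A: x×2.77 + (z_c − 0 − x)×3.3
Column B: 1.379×0 + 1.687×1.03 + 2.162×2.13 + 6.386×3.01 + (z_c − 1.379 − 10.235)×3.3
The z_c×3.3 term appears on both sides and cancels. Collect the known terms of each column as K = Σ(ρt)_known − 3.3 × (depth of known layers): K_A = 0 − 3.3×0 = 0; K_B = 25.56453 − 3.3×(1.379 + 10.235) = −12.76167.
Balance: K_A − x×(3.3 − 2.77) = K_B, so x = (K_A − K_B)/(3.3 − 2.77) = 12.7617/0.53 = 24.1 km.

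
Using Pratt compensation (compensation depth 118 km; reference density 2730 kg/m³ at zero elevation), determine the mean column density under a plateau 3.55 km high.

2650 kg/m³

Pratt balance: ρ_ref D = ρ (D + h).
ρ = ρ_ref D/(D + h) = 2730 × 118 km/(118 km + 3.55 km) = 2650 kg/m³.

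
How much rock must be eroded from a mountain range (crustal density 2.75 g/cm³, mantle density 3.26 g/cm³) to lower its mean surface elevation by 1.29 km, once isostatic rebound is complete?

Net drop Δ = e − u = e − e ρ_c/ρ_m = e (ρ_m − ρ_c)/ρ_m.
e = Δ ρ_m/(ρ_m − ρ_c) = 1.29 km × 3.26/0.51 = 8.25 km.

8.25 km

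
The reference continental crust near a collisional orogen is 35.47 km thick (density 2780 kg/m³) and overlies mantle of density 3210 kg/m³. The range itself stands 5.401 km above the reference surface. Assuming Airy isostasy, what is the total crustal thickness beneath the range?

75.8 km

Root depth r = h ρ_c / (ρ_m − ρ_c) = 5.401 km × 2780 / 430 = 34.92 km.
Total thickness = T + h + r = 35.47 km + 5.401 km + 34.92 km = 75.8 km.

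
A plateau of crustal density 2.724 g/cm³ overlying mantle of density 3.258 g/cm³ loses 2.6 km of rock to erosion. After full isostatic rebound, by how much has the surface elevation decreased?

Rebound u = e ρ_c/ρ_m = 2.6 km × 2.724/3.258 = 2.174 km.
Net surface drop = e − u = 2.6 km − 2.174 km = e (ρ_m − ρ_c)/ρ_m = 0.426 km.

0.426 km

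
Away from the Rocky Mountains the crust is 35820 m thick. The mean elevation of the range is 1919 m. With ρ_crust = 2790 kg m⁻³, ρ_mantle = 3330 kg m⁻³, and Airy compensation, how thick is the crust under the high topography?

Root depth r = h ρ_c / (ρ_m − ρ_c) = 1919 m × 2790 / 540 = 9915 m.
Total thickness = T + h + r = 35820 m + 1919 m + 9915 m = 47700 m.

47700 m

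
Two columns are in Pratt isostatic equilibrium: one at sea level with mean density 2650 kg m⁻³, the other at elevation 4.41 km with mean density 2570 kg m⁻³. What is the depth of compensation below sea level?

142 km

ρ_ref D = ρ (D + h) → D (ρ_ref − ρ) = ρ h.
D = ρ h/(ρ_ref − ρ) = 2570 × 4.41 km/(2650 − 2570) = 142 km.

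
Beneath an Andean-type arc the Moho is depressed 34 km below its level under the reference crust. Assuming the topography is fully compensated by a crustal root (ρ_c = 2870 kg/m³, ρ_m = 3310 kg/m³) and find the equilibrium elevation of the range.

Balancing pressure at the compensation depth: ρ_c h = (ρ_m − ρ_c) r.
h = r (ρ_m − ρ_c) / ρ_c = 34 km × (3310 − 2870) / 2870 = 5.21 km.

5.21 km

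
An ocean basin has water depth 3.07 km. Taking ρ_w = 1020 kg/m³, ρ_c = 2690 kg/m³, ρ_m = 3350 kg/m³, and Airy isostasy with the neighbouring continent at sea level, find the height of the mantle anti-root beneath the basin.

Equating mass per unit area of the two columns: replacing crust with seawater at the top is compensated by replacing crust with mantle at the base: d (ρ_c − ρ_w) = a (ρ_m − ρ_c).
a = d (ρ_c − ρ_w)/(ρ_m − ρ_c) = 3.07 km × 1670/660 = 7.77 km.

7.77 km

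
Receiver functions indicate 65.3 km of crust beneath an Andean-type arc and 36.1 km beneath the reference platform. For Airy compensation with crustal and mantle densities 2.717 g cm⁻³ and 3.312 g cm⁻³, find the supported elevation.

5.25 km

Excess crust Δ = 65.3 km − 36.1 km = 29.2 km, split between elevation h and root r with h + r = Δ.
Airy balance ρ_c h = (ρ_m − ρ_c) r gives r = h ρ_c/(ρ_m − ρ_c), so h (1 + ρ_c/(ρ_m − ρ_c)) = Δ, i.e. h = Δ (ρ_m − ρ_c)/ρ_m.
h = 29.2 km × 0.595/3.312 = 5.25 km.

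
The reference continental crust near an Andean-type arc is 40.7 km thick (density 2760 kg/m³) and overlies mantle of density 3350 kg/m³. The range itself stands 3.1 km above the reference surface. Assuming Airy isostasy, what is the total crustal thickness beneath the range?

58.3 km

Root depth r = h ρ_c / (ρ_m − ρ_c) = 3.1 km × 2760 / 590 = 14.5 km.
Total thickness = T + h + r = 40.7 km + 3.1 km + 14.5 km = 58.3 km.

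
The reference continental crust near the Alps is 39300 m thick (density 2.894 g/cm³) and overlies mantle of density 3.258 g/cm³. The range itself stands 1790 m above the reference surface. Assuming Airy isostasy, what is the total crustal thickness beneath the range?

55300 m

Root depth r = h ρ_c / (ρ_m − ρ_c) = 1790 m × 2.894 / 0.364 = 14230 m.
Total thickness = T + h + r = 39300 m + 1790 m + 14230 m = 55300 m.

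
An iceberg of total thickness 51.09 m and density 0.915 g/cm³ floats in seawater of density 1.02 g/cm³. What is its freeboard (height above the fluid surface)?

Floating equilibrium: submerged depth d = t ρ_obj/ρ_fluid = 51.09 m × 0.915/1.02 = 45.83 m.
Freeboard = t − d = 51.09 m − 45.83 m = 5.26 m.

5.26 m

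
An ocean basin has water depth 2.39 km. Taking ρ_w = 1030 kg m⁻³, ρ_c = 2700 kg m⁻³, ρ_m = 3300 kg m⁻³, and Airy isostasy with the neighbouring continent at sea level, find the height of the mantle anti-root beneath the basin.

For local isostatic compensation: replacing crust with seawater at the top is compensated by replacing crust with mantle at the base: d (ρ_c − ρ_w) = a (ρ_m − ρ_c).
a = d (ρ_c − ρ_w)/(ρ_m − ρ_c) = 2.39 km × 1670/600 = 6.65 km.

6.65 km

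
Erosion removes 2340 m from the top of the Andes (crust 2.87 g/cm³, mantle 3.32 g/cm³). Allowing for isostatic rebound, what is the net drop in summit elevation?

317 m

Rebound u = e ρ_c/ρ_m = 2340 m × 2.87/3.32 = 2023 m.
Net surface drop = e − u = 2340 m − 2023 m = e (ρ_m − ρ_c)/ρ_m = 317 m.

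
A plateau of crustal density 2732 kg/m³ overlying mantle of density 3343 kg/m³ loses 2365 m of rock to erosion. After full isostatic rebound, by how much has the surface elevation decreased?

432 m

Rebound u = e ρ_c/ρ_m = 2365 m × 2732/3343 = 1933 m.
Net surface drop = e − u = 2365 m − 1933 m = e (ρ_m − ρ_c)/ρ_m = 432 m.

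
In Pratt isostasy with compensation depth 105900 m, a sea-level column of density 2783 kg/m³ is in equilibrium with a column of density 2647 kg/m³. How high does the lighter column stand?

5440 m

ρ_ref D = ρ (D + h) → h = D (ρ_ref − ρ)/ρ.
h = 105900 m × (2783 − 2647)/2647 = 5440 m.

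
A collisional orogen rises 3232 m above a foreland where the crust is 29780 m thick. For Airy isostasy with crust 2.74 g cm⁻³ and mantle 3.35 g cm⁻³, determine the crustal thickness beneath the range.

Root depth r = h ρ_c / (ρ_m − ρ_c) = 3232 m × 2.74 / 0.61 = 14520 m.
Total thickness = T + h + r = 29780 m + 3232 m + 14520 m = 47500 m.

47500 m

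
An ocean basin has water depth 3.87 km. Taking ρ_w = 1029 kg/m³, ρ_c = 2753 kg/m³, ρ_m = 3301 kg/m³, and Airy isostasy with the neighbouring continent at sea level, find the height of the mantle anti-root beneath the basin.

For local isostatic compensation: replacing crust with seawater at the top is compensated by replacing crust with mantle at the base: d (ρ_c − ρ_w) = a (ρ_m − ρ_c).
a = d (ρ_c − ρ_w)/(ρ_m − ρ_c) = 3.87 km × 1724/548 = 12.2 km.

12.2 km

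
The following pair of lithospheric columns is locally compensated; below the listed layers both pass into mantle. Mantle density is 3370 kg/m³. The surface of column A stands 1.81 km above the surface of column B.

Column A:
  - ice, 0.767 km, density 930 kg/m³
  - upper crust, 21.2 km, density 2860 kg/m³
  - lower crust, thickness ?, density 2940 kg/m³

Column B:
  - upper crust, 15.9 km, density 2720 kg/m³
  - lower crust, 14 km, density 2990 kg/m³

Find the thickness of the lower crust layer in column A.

Take the compensation level at the base of the deeper column (depth z_c below the surface of column A) and equate Σ ρ_i t_i down to z_c; mantle fills any gap and the z_c terms cancel.
Column A: 0.767×930 + 21.2×2860 + x×2940 + (z_c − 21.967 − x)×3370
Column B: 1.81×0 + 15.9×2720 + 14×2990 + (z_c − 1.81 − 29.9)×3370
The z_c×3370 term appears on both sides and cancels. Collect the known terms of each column as K = Σ(ρt)_known − 3370 × (depth of known layers): K_A = 61345.31 − 3370×21.967 = −12683.48; K_B = 85108 − 3370×(1.81 + 29.9) = −21754.7.
Balance: K_A − x×(3370 − 2940) = K_B, so x = (K_A − K_B)/(3370 − 2940) = 9071.22/430 = 21.1 km.

21.1 km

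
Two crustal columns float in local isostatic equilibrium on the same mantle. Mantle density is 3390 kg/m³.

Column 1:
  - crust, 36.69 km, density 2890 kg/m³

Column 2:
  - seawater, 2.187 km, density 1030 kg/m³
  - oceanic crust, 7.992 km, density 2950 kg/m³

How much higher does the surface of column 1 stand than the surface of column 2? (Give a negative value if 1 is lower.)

For any compensation level in the mantle, the mantle terms cancel and isostasy reduces to e = (Σt_1 − Σt_2) − (Σ(ρt)_1 − Σ(ρt)_2) / ρ_m.
Σt_1 = 36.69 km; Σt_2 = 10.179 km; Σ(ρt)_1 = 106034.1; Σ(ρt)_2 = 25829.01 (in km·kg/m³).
e = (36.69 − 10.179) − (106034.1 − 25829.01) / 3390 = 2.85 km.

2.85 km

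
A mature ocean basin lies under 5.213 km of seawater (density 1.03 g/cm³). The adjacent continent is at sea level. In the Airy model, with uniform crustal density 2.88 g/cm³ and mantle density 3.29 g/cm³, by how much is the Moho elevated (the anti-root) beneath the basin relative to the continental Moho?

23.5 km

By Archimedes' principle applied to the lithosphere: replacing crust with seawater at the top is compensated by replacing crust with mantle at the base: d (ρ_c − ρ_w) = a (ρ_m − ρ_c).
a = d (ρ_c − ρ_w)/(ρ_m − ρ_c) = 5.213 km × 1.85/0.41 = 23.5 km.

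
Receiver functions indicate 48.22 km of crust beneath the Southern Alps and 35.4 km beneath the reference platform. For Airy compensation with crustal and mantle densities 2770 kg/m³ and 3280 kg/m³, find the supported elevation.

Excess crust Δ = 48.22 km − 35.4 km = 12.82 km, split between elevation h and root r with h + r = Δ.
Airy balance ρ_c h = (ρ_m − ρ_c) r gives r = h ρ_c/(ρ_m − ρ_c), so h (1 + ρ_c/(ρ_m − ρ_c)) = Δ, i.e. h = Δ (ρ_m − ρ_c)/ρ_m.
h = 12.82 km × 510/3280 = 1.99 km.

1.99 km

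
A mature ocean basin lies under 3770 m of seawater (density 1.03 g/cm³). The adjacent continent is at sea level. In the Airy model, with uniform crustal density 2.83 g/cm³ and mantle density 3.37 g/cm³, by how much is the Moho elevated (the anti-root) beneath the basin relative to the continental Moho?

In Airy isostatic equilibrium: replacing crust with seawater at the top is compensated by replacing crust with mantle at the base: d (ρ_c − ρ_w) = a (ρ_m − ρ_c).
a = d (ρ_c − ρ_w)/(ρ_m − ρ_c) = 3770 m × 1.8/0.54 = 12600 m.

12600 m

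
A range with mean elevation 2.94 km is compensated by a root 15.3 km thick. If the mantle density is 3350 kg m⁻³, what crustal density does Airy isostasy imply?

ρ_c h = (ρ_m − ρ_c) r → ρ_c (h + r) = ρ_m r → ρ_c = ρ_m r / (h + r).
ρ_c = 3350 × 15.3 km / (2.94 km + 15.3 km) = 2810 kg m⁻³.

2810 kg m⁻³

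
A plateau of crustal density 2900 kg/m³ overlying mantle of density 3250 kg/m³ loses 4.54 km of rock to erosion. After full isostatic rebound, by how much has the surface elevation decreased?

0.489 km

Rebound u = e ρ_c/ρ_m = 4.54 km × 2900/3250 = 4.051 km.
Net surface drop = e − u = 4.54 km − 4.051 km = e (ρ_m − ρ_c)/ρ_m = 0.489 km.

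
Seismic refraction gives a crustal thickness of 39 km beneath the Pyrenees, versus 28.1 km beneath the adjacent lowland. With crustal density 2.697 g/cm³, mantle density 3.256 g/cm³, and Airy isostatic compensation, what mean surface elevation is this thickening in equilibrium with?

1.87 km

Excess crust Δ = 39 km − 28.1 km = 10.9 km, split between elevation h and root r with h + r = Δ.
Airy balance ρ_c h = (ρ_m − ρ_c) r gives r = h ρ_c/(ρ_m − ρ_c), so h (1 + ρ_c/(ρ_m − ρ_c)) = Δ, i.e. h = Δ (ρ_m − ρ_c)/ρ_m.
h = 10.9 km × 0.559/3.256 = 1.87 km.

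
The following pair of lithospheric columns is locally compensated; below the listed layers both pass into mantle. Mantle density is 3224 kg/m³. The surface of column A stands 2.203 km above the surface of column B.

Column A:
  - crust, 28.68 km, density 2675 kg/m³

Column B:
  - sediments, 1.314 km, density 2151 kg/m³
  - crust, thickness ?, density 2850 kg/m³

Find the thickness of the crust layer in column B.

19.3 km

Take the compensation level at the base of the deeper column (depth z_c below the surface of column A) and equate Σ ρ_i t_i down to z_c; mantle fills any gap and the z_c terms cancel.
Column A: 28.68×2675 + (z_c − 28.68)×3224
Column B: 2.203×0 + 1.314×2151 + x×2850 + (z_c − 2.203 − 1.314 − x)×3224
The z_c×3224 term appears on both sides and cancels. Collect the known terms of each column as K = Σ(ρt)_known − 3224 × (depth of known layers): K_A = 76719 − 3224×28.68 = −15745.32; K_B = 2826.414 − 3224×(2.203 + 1.314) = −8512.394.
Balance: K_A = K_B − x×(3224 − 2850), so x = (K_B − K_A)/(3224 − 2850) = 7232.93/374 = 19.3 km.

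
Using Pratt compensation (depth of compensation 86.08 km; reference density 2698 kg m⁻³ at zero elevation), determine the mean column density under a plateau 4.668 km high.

2560 kg m⁻³

Pratt balance: ρ_ref D = ρ (D + h).
ρ = ρ_ref D/(D + h) = 2698 × 86.08 km/(86.08 km + 4.668 km) = 2560 kg m⁻³.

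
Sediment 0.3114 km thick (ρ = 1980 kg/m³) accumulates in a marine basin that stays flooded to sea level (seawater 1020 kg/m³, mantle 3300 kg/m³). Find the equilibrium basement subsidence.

Submarine loading: the sediment displaces seawater, and the subsidence is in turn flooded, so s (ρ_m − ρ_w) = t (ρ_sed − ρ_w).
s = 0.3114 km × (1980 − 1020) / (3300 − 1020) = 0.131 km.

0.131 km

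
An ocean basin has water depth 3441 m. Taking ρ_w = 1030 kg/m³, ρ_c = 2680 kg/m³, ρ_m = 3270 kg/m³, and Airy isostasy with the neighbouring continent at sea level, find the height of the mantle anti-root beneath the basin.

9620 m

Equating mass per unit area of the two columns: replacing crust with seawater at the top is compensated by replacing crust with mantle at the base: d (ρ_c − ρ_w) = a (ρ_m − ρ_c).
a = d (ρ_c − ρ_w)/(ρ_m − ρ_c) = 3441 m × 1650/590 = 9620 m.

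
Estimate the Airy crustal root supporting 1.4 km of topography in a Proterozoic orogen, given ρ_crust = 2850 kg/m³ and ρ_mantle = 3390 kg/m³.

7.39 km

In Airy isostatic equilibrium: the weight of the topography is balanced by the buoyancy of the root, ρ_c h = (ρ_m − ρ_c) r.
r = h · ρ_c / (ρ_m − ρ_c) = 1.4 km × 2850 / (3390 − 2850) = 7.39 km.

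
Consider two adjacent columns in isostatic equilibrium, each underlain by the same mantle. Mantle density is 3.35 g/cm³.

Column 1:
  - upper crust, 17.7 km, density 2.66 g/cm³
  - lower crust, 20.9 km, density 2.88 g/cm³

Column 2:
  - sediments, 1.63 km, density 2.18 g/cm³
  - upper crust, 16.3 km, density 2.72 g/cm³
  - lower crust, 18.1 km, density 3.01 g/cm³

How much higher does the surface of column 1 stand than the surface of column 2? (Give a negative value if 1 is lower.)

1.11 km

For any compensation level in the mantle, the mantle terms cancel and isostasy reduces to e = (Σt_1 − Σt_2) − (Σ(ρt)_1 − Σ(ρt)_2) / ρ_m.
Σt_1 = 38.6 km; Σt_2 = 36.03 km; Σ(ρt)_1 = 107.274; Σ(ρt)_2 = 102.3704 (in km·g/cm³).
e = (38.6 − 36.03) − (107.274 − 102.3704) / 3.35 = 1.11 km.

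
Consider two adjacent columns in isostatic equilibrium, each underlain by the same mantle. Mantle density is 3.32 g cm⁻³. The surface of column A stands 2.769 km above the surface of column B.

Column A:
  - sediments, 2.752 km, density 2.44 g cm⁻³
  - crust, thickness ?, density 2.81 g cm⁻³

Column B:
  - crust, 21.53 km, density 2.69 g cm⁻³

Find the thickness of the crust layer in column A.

Take the compensation level at the base of the deeper column (depth z_c below the surface of column A) and equate Σ ρ_i t_i down to z_c; mantle fills any gap and the z_c terms cancel.
Column A: 2.752×2.44 + x×2.81 + (z_c − 2.752 − x)×3.32
Column B: 2.769×0 + 21.53×2.69 + (z_c − 2.769 − 21.53)×3.32
The z_c×3.32 term appears on both sides and cancels. Collect the known terms of each column as K = Σ(ρt)_known − 3.32 × (depth of known layers): K_A = 6.71488 − 3.32×2.752 = −2.42176; K_B = 57.9157 − 3.32×(2.769 + 21.53) = −22.75698.
Balance: K_A − x×(3.32 − 2.81) = K_B, so x = (K_A − K_B)/(3.32 − 2.81) = 20.3352/0.51 = 39.9 km.

39.9 km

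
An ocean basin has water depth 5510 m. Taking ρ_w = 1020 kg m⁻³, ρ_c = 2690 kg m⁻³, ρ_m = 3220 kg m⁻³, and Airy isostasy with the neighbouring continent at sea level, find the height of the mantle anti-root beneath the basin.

Balancing pressure at the compensation depth: replacing crust with seawater at the top is compensated by replacing crust with mantle at the base: d (ρ_c − ρ_w) = a (ρ_m − ρ_c).
a = d (ρ_c − ρ_w)/(ρ_m − ρ_c) = 5510 m × 1670/530 = 17400 m.

17400 m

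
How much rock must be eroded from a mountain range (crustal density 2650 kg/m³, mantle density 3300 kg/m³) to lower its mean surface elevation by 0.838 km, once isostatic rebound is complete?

Net drop Δ = e − u = e − e ρ_c/ρ_m = e (ρ_m − ρ_c)/ρ_m.
e = Δ ρ_m/(ρ_m − ρ_c) = 0.838 km × 3300/650 = 4.25 km.

4.25 km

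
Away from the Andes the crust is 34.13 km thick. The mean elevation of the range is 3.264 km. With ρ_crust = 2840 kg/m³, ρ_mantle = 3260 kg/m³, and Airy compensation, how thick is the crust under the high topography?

59.5 km

Root depth r = h ρ_c / (ρ_m − ρ_c) = 3.264 km × 2840 / 420 = 22.07 km.
Total thickness = T + h + r = 34.13 km + 3.264 km + 22.07 km = 59.5 km.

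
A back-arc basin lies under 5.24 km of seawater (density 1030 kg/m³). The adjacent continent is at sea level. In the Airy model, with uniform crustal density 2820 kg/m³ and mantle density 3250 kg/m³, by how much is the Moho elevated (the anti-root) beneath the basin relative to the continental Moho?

21.8 km

Equating mass per unit area of the two columns: replacing crust with seawater at the top is compensated by replacing crust with mantle at the base: d (ρ_c − ρ_w) = a (ρ_m − ρ_c).
a = d (ρ_c − ρ_w)/(ρ_m − ρ_c) = 5.24 km × 1790/430 = 21.8 km.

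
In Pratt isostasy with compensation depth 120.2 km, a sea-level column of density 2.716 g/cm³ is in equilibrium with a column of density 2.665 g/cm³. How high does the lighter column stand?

2.3 km

ρ_ref D = ρ (D + h) → h = D (ρ_ref − ρ)/ρ.
h = 120.2 km × (2.716 − 2.665)/2.665 = 2.3 km.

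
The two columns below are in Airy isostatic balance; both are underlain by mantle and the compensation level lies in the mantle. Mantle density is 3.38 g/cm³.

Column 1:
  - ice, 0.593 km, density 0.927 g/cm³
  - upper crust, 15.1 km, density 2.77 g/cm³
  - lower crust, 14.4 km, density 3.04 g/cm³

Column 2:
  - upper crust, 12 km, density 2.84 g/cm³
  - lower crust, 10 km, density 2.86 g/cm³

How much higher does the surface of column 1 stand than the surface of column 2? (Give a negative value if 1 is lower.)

For any compensation level in the mantle, the mantle terms cancel and isostasy reduces to e = (Σt_1 − Σt_2) − (Σ(ρt)_1 − Σ(ρt)_2) / ρ_m.
Σt_1 = 30.093 km; Σt_2 = 22 km; Σ(ρt)_1 = 86.152711; Σ(ρt)_2 = 62.68 (in km·g/cm³).
e = (30.093 − 22) − (86.152711 − 62.68) / 3.38 = 1.15 km.

1.15 km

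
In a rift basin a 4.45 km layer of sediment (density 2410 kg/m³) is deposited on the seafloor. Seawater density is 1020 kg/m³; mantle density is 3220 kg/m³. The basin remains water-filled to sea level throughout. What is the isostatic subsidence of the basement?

2.81 km

Submarine loading: the sediment displaces seawater, and the subsidence is in turn flooded, so s (ρ_m − ρ_w) = t (ρ_sed − ρ_w).
s = 4.45 km × (2410 − 1020) / (3220 − 1020) = 2.81 km.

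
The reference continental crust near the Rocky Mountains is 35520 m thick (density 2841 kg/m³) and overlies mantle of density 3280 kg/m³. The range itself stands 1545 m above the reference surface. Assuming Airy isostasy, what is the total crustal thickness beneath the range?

Root depth r = h ρ_c / (ρ_m − ρ_c) = 1545 m × 2841 / 439 = 9999 m.
Total thickness = T + h + r = 35520 m + 1545 m + 9999 m = 47100 m.

47100 m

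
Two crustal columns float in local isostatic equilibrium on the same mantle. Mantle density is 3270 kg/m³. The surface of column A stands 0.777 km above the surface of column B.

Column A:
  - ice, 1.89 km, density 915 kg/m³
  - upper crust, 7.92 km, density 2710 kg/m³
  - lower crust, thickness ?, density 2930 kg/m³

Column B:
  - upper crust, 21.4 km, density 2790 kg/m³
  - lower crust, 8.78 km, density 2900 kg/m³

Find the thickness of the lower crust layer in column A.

21.1 km

Take the compensation level at the base of the deeper column (depth z_c below the surface of column A) and equate Σ ρ_i t_i down to z_c; mantle fills any gap and the z_c terms cancel.
Column A: 1.89×915 + 7.92×2710 + x×2930 + (z_c − 9.81 − x)×3270
Column B: 0.777×0 + 21.4×2790 + 8.78×2900 + (z_c − 0.777 − 30.18)×3270
The z_c×3270 term appears on both sides and cancels. Collect the known terms of each column as K = Σ(ρt)_known − 3270 × (depth of known layers): K_A = 23192.55 − 3270×9.81 = −8886.15; K_B = 85168 − 3270×(0.777 + 30.18) = −16061.39.
Balance: K_A − x×(3270 − 2930) = K_B, so x = (K_A − K_B)/(3270 − 2930) = 7175.24/340 = 21.1 km.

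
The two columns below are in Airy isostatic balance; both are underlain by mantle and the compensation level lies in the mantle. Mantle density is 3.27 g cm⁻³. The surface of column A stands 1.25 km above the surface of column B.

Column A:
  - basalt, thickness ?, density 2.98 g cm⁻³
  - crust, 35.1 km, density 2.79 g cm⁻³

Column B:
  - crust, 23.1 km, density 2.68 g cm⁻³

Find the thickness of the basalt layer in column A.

2.99 km

Take the compensation level at the base of the deeper column (depth z_c below the surface of column A) and equate Σ ρ_i t_i down to z_c; mantle fills any gap and the z_c terms cancel.
Column A: x×2.98 + 35.1×2.79 + (z_c − 35.1 − x)×3.27
Column B: 1.25×0 + 23.1×2.68 + (z_c − 1.25 − 23.1)×3.27
The z_c×3.27 term appears on both sides and cancels. Collect the known terms of each column as K = Σ(ρt)_known − 3.27 × (depth of known layers): K_A = 97.929 − 3.27×35.1 = −16.848; K_B = 61.908 − 3.27×(1.25 + 23.1) = −17.7165.
Balance: K_A − x×(3.27 − 2.98) = K_B, so x = (K_A − K_B)/(3.27 − 2.98) = 0.8685/0.29 = 2.99 km.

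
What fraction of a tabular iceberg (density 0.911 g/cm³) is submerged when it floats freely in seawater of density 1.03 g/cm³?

88.4%

Submerged fraction = ρ_obj/ρ_fluid = 0.911/1.03 = 88.4%.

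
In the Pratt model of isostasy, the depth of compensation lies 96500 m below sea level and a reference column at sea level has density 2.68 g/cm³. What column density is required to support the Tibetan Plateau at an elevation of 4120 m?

2.57 g/cm³

Pratt balance: ρ_ref D = ρ (D + h).
ρ = ρ_ref D/(D + h) = 2.68 × 96500 m/(96500 m + 4120 m) = 2.57 g/cm³.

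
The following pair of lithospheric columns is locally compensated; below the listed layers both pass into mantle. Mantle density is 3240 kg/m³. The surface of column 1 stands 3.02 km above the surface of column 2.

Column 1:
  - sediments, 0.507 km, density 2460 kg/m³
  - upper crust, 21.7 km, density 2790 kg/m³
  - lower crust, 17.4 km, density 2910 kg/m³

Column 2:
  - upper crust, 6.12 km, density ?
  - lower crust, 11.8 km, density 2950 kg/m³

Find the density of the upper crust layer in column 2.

2800 kg/m³

Take the compensation level at the base of the deeper column (depth z_c below the surface of column 1) and equate Σ ρ_i t_i down to z_c; mantle fills any gap and the z_c terms cancel.
Column 1: 0.507×2460 + 21.7×2790 + 17.4×2910 + (z_c − 39.607)×3240
Column 2: 3.02×0 + 6.12×ρ + 11.8×2950 + (z_c − 3.02 − 17.92)×3240
The z_c×3240 term appears on both sides and cancels. Collect the known terms of each column as K = Σ(ρt)_known − 3240 × (depth of known layers): K_1 = 112424.22 − 3240×39.607 = −15902.46; K_2 = 34810 − 3240×(3.02 + 17.92) = −33035.6.
Balance: K_1 = K_2 + 6.12×ρ, so ρ = (K_1 − K_2)/6.12 = 17133.1/6.12 = 2800 kg/m³.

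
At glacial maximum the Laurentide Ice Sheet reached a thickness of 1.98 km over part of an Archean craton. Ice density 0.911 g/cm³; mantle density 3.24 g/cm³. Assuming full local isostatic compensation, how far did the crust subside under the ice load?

0.557 km

For local isostatic compensation: the ice load ρ_ice t is balanced by mantle displaced below, ρ_m s.
s = t ρ_ice / ρ_m = 1.98 km × 0.911/3.24 = 0.557 km.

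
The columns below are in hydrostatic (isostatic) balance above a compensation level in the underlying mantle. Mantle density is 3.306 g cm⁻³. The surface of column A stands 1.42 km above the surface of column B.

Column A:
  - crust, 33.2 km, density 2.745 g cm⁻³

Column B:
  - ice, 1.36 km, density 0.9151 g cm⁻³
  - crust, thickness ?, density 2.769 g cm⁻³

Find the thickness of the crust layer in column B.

Take the compensation level at the base of the deeper column (depth z_c below the surface of column A) and equate Σ ρ_i t_i down to z_c; mantle fills any gap and the z_c terms cancel.
Column A: 33.2×2.745 + (z_c − 33.2)×3.306
Column B: 1.42×0 + 1.36×0.9151 + x×2.769 + (z_c − 1.42 − 1.36 − x)×3.306
The z_c×3.306 term appears on both sides and cancels. Collect the known terms of each column as K = Σ(ρt)_known − 3.306 × (depth of known layers): K_A = 91.134 − 3.306×33.2 = −18.6252; K_B = 1.244536 − 3.306×(1.42 + 1.36) = −7.946144.
Balance: K_A = K_B − x×(3.306 − 2.769), so x = (K_B − K_A)/(3.306 − 2.769) = 10.6791/0.537 = 19.9 km.

19.9 km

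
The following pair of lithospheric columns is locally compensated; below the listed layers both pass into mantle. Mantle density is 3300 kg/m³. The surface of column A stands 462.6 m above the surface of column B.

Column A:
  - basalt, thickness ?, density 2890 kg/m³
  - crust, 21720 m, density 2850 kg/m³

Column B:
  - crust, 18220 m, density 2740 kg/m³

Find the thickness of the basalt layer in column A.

Take the compensation level at the base of the deeper column (depth z_c below the surface of column A) and equate Σ ρ_i t_i down to z_c; mantle fills any gap and the z_c terms cancel.
Column A: x×2890 + 21720×2850 + (z_c − 21720 − x)×3300
Column B: 462.6×0 + 18220×2740 + (z_c − 462.6 − 18220)×3300
The z_c×3300 term appears on both sides and cancels. Collect the known terms of each column as K = Σ(ρt)_known − 3300 × (depth of known layers): K_A = 61902000 − 3300×21720 = −9774000; K_B = 49922800 − 3300×(462.6 + 18220) = −11729780.
Balance: K_A − x×(3300 − 2890) = K_B, so x = (K_A − K_B)/(3300 − 2890) = 1955780/410 = 4770 m.

4770 m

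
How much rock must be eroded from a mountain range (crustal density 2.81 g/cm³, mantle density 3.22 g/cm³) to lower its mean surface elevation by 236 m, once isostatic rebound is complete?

Net drop Δ = e − u = e − e ρ_c/ρ_m = e (ρ_m − ρ_c)/ρ_m.
e = Δ ρ_m/(ρ_m − ρ_c) = 236 m × 3.22/0.41 = 1850 m.

1850 m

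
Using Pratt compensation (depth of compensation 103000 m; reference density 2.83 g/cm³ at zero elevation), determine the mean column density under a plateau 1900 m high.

2.78 g/cm³

Pratt balance: ρ_ref D = ρ (D + h).
ρ = ρ_ref D/(D + h) = 2.83 × 103000 m/(103000 m + 1900 m) = 2.78 g/cm³.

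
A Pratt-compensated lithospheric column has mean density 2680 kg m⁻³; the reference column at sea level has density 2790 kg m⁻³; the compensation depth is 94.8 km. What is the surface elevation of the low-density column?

ρ_ref D = ρ (D + h) → h = D (ρ_ref − ρ)/ρ.
h = 94.8 km × (2790 − 2680)/2680 = 3.89 km.

3.89 km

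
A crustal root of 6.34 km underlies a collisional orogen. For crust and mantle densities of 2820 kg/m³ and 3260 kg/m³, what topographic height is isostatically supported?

Equating mass per unit area of the two columns: ρ_c h = (ρ_m − ρ_c) r.
h = r (ρ_m − ρ_c) / ρ_c = 6.34 km × (3260 − 2820) / 2820 = 0.989 km.

0.989 km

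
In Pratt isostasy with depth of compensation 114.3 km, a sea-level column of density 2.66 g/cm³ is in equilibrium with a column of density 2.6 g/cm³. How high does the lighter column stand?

ρ_ref D = ρ (D + h) → h = D (ρ_ref − ρ)/ρ.
h = 114.3 km × (2.66 − 2.6)/2.6 = 2.64 km.

2.64 km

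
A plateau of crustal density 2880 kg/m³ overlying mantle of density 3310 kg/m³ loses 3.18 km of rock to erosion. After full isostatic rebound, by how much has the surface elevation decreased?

0.413 km

Rebound u = e ρ_c/ρ_m = 3.18 km × 2880/3310 = 2.767 km.
Net surface drop = e − u = 3.18 km − 2.767 km = e (ρ_m − ρ_c)/ρ_m = 0.413 km.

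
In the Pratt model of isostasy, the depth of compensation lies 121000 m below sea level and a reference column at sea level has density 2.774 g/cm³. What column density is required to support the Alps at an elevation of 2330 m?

Pratt balance: ρ_ref D = ρ (D + h).
ρ = ρ_ref D/(D + h) = 2.774 × 121000 m/(121000 m + 2330 m) = 2.72 g/cm³.

2.72 g/cm³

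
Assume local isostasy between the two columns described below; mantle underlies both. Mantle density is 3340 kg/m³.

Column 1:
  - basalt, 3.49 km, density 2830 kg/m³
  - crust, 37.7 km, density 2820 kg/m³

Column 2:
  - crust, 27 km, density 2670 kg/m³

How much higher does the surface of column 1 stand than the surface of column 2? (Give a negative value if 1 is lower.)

0.986 km

For any compensation level in the mantle, the mantle terms cancel and isostasy reduces to e = (Σt_1 − Σt_2) − (Σ(ρt)_1 − Σ(ρt)_2) / ρ_m.
Σt_1 = 41.19 km; Σt_2 = 27 km; Σ(ρt)_1 = 116190.7; Σ(ρt)_2 = 72090 (in km·kg/m³).
e = (41.19 − 27) − (116190.7 − 72090) / 3340 = 0.986 km.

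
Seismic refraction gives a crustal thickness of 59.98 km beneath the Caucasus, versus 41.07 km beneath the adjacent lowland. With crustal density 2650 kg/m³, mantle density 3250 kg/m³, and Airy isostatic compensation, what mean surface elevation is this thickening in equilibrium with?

3.49 km

Excess crust Δ = 59.98 km − 41.07 km = 18.91 km, split between elevation h and root r with h + r = Δ.
Airy balance ρ_c h = (ρ_m − ρ_c) r gives r = h ρ_c/(ρ_m − ρ_c), so h (1 + ρ_c/(ρ_m − ρ_c)) = Δ, i.e. h = Δ (ρ_m − ρ_c)/ρ_m.
h = 18.91 km × 600/3250 = 3.49 km.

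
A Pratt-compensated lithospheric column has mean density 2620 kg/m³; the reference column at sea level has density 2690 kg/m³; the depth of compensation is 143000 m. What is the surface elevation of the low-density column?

ρ_ref D = ρ (D + h) → h = D (ρ_ref − ρ)/ρ.
h = 143000 m × (2690 − 2620)/2620 = 3820 m.

3820 m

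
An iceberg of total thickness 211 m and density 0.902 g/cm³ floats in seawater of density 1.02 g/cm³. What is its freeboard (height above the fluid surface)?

Floating equilibrium: submerged depth d = t ρ_obj/ρ_fluid = 211 m × 0.902/1.02 = 186.6 m.
Freeboard = t − d = 211 m − 186.6 m = 24.4 m.

24.4 m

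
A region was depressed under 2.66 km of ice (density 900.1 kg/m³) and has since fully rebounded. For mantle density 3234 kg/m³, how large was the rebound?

0.74 km

Removing the load lets mantle flow back in; uplift u satisfies ρ_ice t = ρ_m u.
u = t ρ_ice/ρ_m = 2.66 km × 900.1/3234 = 0.74 km.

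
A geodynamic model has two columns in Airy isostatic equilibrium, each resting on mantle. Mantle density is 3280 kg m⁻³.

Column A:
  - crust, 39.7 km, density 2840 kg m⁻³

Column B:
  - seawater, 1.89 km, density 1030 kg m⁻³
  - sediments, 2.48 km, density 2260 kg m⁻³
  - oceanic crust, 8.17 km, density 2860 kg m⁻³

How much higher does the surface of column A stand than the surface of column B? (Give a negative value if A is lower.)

2.21 km

For any compensation level in the mantle, the mantle terms cancel and isostasy reduces to e = (Σt_A − Σt_B) − (Σ(ρt)_A − Σ(ρt)_B) / ρ_m.
Σt_A = 39.7 km; Σt_B = 12.54 km; Σ(ρt)_A = 112748; Σ(ρt)_B = 30917.7 (in km·kg m⁻³).
e = (39.7 − 12.54) − (112748 − 30917.7) / 3280 = 2.21 km.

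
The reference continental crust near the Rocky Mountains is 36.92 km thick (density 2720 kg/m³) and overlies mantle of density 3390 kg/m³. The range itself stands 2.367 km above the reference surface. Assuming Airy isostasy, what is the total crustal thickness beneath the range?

48.9 km

Root depth r = h ρ_c / (ρ_m − ρ_c) = 2.367 km × 2720 / 670 = 9.609 km.
Total thickness = T + h + r = 36.92 km + 2.367 km + 9.609 km = 48.9 km.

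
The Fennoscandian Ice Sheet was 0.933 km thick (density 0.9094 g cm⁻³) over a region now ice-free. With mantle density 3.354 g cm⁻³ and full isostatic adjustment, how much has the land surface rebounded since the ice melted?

0.253 km

Removing the load lets mantle flow back in; uplift u satisfies ρ_ice t = ρ_m u.
u = t ρ_ice/ρ_m = 0.933 km × 0.9094/3.354 = 0.253 km.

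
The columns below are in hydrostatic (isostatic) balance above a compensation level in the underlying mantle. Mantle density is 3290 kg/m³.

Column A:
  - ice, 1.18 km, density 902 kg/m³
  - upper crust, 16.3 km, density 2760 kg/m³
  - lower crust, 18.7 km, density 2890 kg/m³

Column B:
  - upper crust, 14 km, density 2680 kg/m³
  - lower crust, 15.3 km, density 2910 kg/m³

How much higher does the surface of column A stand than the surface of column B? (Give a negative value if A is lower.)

1.39 km

For any compensation level in the mantle, the mantle terms cancel and isostasy reduces to e = (Σt_A − Σt_B) − (Σ(ρt)_A − Σ(ρt)_B) / ρ_m.
Σt_A = 36.18 km; Σt_B = 29.3 km; Σ(ρt)_A = 100095.36; Σ(ρt)_B = 82043 (in km·kg/m³).
e = (36.18 − 29.3) − (100095.36 − 82043) / 3290 = 1.39 km.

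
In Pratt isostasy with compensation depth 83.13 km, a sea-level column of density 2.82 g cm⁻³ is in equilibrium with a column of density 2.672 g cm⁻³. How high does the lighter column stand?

4.6 km

ρ_ref D = ρ (D + h) → h = D (ρ_ref − ρ)/ρ.
h = 83.13 km × (2.82 − 2.672)/2.672 = 4.6 km.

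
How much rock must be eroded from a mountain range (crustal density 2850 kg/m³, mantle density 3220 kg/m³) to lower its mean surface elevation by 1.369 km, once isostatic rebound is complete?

11.9 km

Net drop Δ = e − u = e − e ρ_c/ρ_m = e (ρ_m − ρ_c)/ρ_m.
e = Δ ρ_m/(ρ_m − ρ_c) = 1.369 km × 3220/370 = 11.9 km.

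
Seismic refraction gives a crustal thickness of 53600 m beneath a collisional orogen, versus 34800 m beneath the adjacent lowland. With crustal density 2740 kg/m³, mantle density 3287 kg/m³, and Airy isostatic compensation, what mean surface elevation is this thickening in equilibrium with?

Excess crust Δ = 53600 m − 34800 m = 18800 m, split between elevation h and root r with h + r = Δ.
Airy balance ρ_c h = (ρ_m − ρ_c) r gives r = h ρ_c/(ρ_m − ρ_c), so h (1 + ρ_c/(ρ_m − ρ_c)) = Δ, i.e. h = Δ (ρ_m − ρ_c)/ρ_m.
h = 18800 m × 547/3287 = 3130 m.

3130 m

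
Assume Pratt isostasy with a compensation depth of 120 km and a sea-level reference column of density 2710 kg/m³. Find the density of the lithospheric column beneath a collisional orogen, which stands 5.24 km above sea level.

Pratt balance: ρ_ref D = ρ (D + h).
ρ = ρ_ref D/(D + h) = 2710 × 120 km/(120 km + 5.24 km) = 2600 kg/m³.

2600 kg/m³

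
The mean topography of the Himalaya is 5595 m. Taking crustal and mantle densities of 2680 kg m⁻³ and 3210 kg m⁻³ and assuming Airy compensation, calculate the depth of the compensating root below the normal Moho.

For local isostatic compensation: the weight of the topography is balanced by the buoyancy of the root, ρ_c h = (ρ_m − ρ_c) r.
r = h · ρ_c / (ρ_m − ρ_c) = 5595 m × 2680 / (3210 − 2680) = 28300 m.

28300 m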